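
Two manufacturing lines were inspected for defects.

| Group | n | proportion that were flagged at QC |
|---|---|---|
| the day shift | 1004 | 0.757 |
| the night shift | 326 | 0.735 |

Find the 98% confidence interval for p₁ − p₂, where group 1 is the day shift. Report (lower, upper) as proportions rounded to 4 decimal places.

Each SE is √(p̂(1−p̂)/n): √(0.7570·0.2430/1004) = 0.01354 and √(0.7350·0.2650/326) = 0.02444.
SE(p̂₁ − p̂₂) = √(SE₁² + SE₂²) = √(0.0001833316 + 0.0005973136) = 0.02794, since the two samples are independent.
At 98% confidence z* = 2.326; margin = 2.326 × 0.02794 = 0.06499.
The difference is 0.7570 − 0.7350 = 0.0220, so the interval is 0.0220 ± 0.06499 = (-0.0430, 0.0870).

(-0.0430, 0.0870)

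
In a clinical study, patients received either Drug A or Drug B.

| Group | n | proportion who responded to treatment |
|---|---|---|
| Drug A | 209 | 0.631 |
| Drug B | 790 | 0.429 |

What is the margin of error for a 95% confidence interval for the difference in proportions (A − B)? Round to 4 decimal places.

0.0740

SE₁ = √(p̂₁(1−p̂₁)/n₁) = √(0.6310·0.3690/209) = 0.03338; SE₂ = √(0.4290·0.5710/790) = 0.01761.
Independent samples: SE of the difference = √(SE₁² + SE₂²) = √(0.0011142244 + 0.0003101121) = 0.03774.
z* for 95% confidence is 1.960, so the margin of error is 1.960 × 0.03774 = 0.07397.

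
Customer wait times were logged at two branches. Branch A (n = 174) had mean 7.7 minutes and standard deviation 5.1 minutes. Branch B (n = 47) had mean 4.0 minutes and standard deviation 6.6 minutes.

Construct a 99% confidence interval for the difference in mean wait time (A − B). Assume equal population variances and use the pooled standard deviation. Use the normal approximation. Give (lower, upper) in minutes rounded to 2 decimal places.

Pooled variance s_p² = [173·5.1² + 46·6.6²] / (174+47−2) = 29.6963, so s_p = 5.4494.
SE_diff = s_p·√(1/n₁ + 1/n₂) = 5.4494·√(1/174 + 1/47) = 0.8958.
z* = 2.576; margin = 2.576 × 0.8958 = 2.3076.
Difference = 7.7 − 4.0 = 3.7000.
3.7000 ± 2.3076 → (1.39, 6.01).

(1.39, 6.01)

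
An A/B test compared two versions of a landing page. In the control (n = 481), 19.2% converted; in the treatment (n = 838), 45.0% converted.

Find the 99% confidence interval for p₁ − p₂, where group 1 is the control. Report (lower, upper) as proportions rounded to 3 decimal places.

The two standard errors are √(0.1920×0.8080/481) = 0.01796 and √(0.4500×0.5500/838) = 0.01719.
Because the samples are independent, SE_diff = √(0.01796² + 0.01719²) = 0.02486.
Using z* = 2.576 for 99%, ME = 2.576 × 0.02486 = 0.06404.
p̂₁ − p̂₂ = -0.2580; interval -0.2580 ± 0.06404 gives (-0.322, -0.194).

(-0.322, -0.194)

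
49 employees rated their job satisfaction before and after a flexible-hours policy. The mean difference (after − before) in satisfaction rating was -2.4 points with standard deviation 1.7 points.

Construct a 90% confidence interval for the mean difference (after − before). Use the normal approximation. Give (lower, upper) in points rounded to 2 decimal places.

(-2.80, -2.00)

This is a matched-pairs design, so SE = s_d/√n = 1.7/√49 = 0.2429.
Margin = 1.645 × 0.2429 = 0.3996; the interval is -2.4 ± 0.3996 = (-2.80, -2.00).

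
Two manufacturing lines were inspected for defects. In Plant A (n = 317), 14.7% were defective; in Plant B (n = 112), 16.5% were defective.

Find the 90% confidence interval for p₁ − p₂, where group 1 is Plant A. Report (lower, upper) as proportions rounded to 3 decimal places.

Each SE is √(p̂(1−p̂)/n): √(0.1470·0.8530/317) = 0.01989 and √(0.1650·0.8350/112) = 0.03507.
SE(p̂₁ − p̂₂) = √(SE₁² + SE₂²) = √(0.0003956121 + 0.0012299049) = 0.04032, since the two samples are independent.
At 90% confidence z* = 1.645; margin = 1.645 × 0.04032 = 0.06633.
The difference is 0.1470 − 0.1650 = -0.0180, so the interval is -0.0180 ± 0.06633 = (-0.084, 0.048).

(-0.084, 0.048)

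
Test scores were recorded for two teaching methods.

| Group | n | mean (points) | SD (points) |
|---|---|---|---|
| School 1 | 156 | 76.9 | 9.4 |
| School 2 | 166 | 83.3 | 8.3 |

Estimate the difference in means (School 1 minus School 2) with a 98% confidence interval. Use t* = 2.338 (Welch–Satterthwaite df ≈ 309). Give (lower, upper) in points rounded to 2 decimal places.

(-8.72, -4.08)

SE₁ = s₁/√n₁ = 9.4/√156 = 0.7526; SE₂ = 8.3/√166 = 0.6442.
Independent samples, unequal variances: SE_diff = √(SE₁² + SE₂²) = √(0.56640676 + 0.41499364) = 0.9907.
t* = 2.338, so margin of error = 2.338 × 0.9907 = 2.3163.
Difference in means = 76.9 − 83.3 = -6.4000.
-6.4000 ± 2.3163 → (-8.72, -4.08).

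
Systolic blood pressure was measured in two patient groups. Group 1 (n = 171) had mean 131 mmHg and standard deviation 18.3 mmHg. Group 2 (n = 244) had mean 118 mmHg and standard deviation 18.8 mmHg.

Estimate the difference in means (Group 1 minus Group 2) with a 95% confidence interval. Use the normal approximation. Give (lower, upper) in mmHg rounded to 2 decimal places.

Standard errors of each mean: 18.3/√171 = 1.3994 and 18.8/√244 = 1.2035.
SE(x̄₁ − x̄₂) = √(1.3994² + 1.2035²) = 1.8457 for independent samples with unequal variances.
With z* = 1.960, the margin is 1.960 × 1.8457 = 3.6176.
x̄₁ − x̄₂ = 131 − 118 = 13.0000; the interval is 13.0000 ± 3.6176 = (9.38, 16.62).

(9.38, 16.62)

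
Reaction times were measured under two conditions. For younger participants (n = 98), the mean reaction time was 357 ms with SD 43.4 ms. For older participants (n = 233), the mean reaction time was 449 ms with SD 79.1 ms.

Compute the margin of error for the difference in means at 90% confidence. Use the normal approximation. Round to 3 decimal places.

11.166

SE₁ = s₁/√n₁ = 43.4/√98 = 4.3841; SE₂ = 79.1/√233 = 5.1820.
Independent samples, unequal variances: SE_diff = √(SE₁² + SE₂²) = √(19.22033281 + 26.853124) = 6.7877.
z* = 1.645, so margin of error = 1.645 × 6.7877 = 11.1658.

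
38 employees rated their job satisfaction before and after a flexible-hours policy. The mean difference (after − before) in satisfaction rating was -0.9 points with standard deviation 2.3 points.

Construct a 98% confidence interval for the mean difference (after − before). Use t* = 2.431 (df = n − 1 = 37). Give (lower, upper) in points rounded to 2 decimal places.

(-1.81, 0.01)

Paired design: SE = s_d/√n = 2.3/√38 = 0.3731.
t* = 2.431; margin of error = 2.431 × 0.3731 = 0.9070.
-0.9 ± 0.9070 → (-1.81, 0.01).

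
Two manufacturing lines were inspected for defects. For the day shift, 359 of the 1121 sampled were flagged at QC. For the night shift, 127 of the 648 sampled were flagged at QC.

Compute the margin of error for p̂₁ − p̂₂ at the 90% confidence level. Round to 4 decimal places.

p̂₁ = 359/1121 = 0.3202 and p̂₂ = 127/648 = 0.1960.
SE₁ = √(p̂₁(1−p̂₁)/n₁) = √(0.3202·0.6798/1121) = 0.01393; SE₂ = √(0.1960·0.8040/648) = 0.01559.
Independent samples: SE of the difference = √(SE₁² + SE₂²) = √(0.0001940449 + 0.0002430481) = 0.02091.
z* for 90% confidence is 1.645, so the margin of error is 1.645 × 0.02091 = 0.03440.

0.0344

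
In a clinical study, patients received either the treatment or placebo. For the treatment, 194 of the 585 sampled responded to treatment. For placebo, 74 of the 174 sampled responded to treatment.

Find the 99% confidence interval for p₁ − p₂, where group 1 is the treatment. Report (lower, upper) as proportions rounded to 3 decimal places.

Sample proportions: 194/585 = 0.3316, 74/174 = 0.4253.
Each SE is √(p̂(1−p̂)/n): √(0.3316·0.6684/585) = 0.01946 and √(0.4253·0.5747/174) = 0.03748.
SE(p̂₁ − p̂₂) = √(SE₁² + SE₂²) = √(0.0003786916 + 0.0014047504) = 0.04223, since the two samples are independent.
At 99% confidence z* = 2.576; margin = 2.576 × 0.04223 = 0.10878.
The difference is 0.3316 − 0.4253 = -0.0937, so the interval is -0.0937 ± 0.10878 = (-0.202, 0.015).

(-0.202, 0.015)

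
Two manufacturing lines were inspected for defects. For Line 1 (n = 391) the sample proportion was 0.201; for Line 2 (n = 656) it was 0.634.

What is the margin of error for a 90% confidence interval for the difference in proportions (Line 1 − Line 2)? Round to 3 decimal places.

Each SE is √(p̂(1−p̂)/n): √(0.2010·0.7990/391) = 0.02027 and √(0.6340·0.3660/656) = 0.01881.
SE(p̂₁ − p̂₂) = √(SE₁² + SE₂²) = √(0.0004108729 + 0.0003538161) = 0.02765, since the two samples are independent.
At 90% confidence z* = 1.645; margin = 1.645 × 0.02765 = 0.04548.

0.045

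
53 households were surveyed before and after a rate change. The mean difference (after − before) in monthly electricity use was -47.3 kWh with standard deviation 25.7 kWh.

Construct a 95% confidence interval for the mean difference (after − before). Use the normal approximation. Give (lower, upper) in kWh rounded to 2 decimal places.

(-54.22, -40.38)

Paired design: SE = s_d/√n = 25.7/√53 = 3.5302.
z* = 1.960; margin of error = 1.960 × 3.5302 = 6.9192.
-47.3 ± 6.9192 → (-54.22, -40.38).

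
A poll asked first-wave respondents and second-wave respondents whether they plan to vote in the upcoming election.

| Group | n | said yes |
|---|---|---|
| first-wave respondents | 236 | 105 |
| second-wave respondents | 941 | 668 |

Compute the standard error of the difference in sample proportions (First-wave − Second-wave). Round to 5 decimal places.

0.03557

p̂₁ = 105/236 = 0.4449 and p̂₂ = 668/941 = 0.7099.
SE₁ = √(p̂₁(1−p̂₁)/n₁) = √(0.4449·0.5551/236) = 0.03235; SE₂ = √(0.7099·0.2901/941) = 0.01479.
Independent samples: SE of the difference = √(SE₁² + SE₂²) = √(0.0010465225 + 0.0002187441) = 0.03557.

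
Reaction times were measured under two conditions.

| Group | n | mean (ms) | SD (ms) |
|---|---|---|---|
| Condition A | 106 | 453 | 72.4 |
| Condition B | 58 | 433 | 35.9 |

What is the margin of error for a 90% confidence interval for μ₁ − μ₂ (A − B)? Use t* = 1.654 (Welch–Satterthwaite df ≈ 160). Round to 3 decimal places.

14.003

Per-group SEs: s₁/√n₁ = 72.4/√106 = 7.0321, s₂/√n₂ = 35.9/√58 = 4.7139.
Unpooled SE of the difference: √(49.45043041 + 22.22085321) = 8.4659.
Margin of error = t* · SE = 1.654 × 8.4659 = 14.0026.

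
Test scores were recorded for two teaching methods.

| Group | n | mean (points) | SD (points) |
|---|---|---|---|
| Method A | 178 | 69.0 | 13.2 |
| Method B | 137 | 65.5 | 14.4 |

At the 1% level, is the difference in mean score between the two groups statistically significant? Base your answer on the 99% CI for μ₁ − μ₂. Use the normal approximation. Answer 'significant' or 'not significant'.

Per-group SEs: s₁/√n₁ = 13.2/√178 = 0.9894, s₂/√n₂ = 14.4/√137 = 1.2303.
Unpooled SE of the difference: √(0.97891236 + 1.51363809) = 1.5788.
Margin of error = z* · SE = 2.576 × 1.5788 = 4.0670.
x̄₁ − x̄₂ = 69.0 − 65.5 = 3.5000.
CI: 3.5000 ± 4.0670 = (-0.5670, 7.5670).
The interval (-0.5670, 7.5670) contains 0, so the difference is not significant.

not significant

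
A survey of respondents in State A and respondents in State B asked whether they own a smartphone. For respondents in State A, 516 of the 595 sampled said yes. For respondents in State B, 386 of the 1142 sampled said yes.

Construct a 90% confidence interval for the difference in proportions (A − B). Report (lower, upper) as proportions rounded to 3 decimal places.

(0.497, 0.562)

p̂₁ = 516/595 = 0.8672 and p̂₂ = 386/1142 = 0.3380.
SE₁ = √(p̂₁(1−p̂₁)/n₁) = √(0.8672·0.1328/595) = 0.01391; SE₂ = √(0.3380·0.6620/1142) = 0.01400.
Independent samples: SE of the difference = √(SE₁² + SE₂²) = √(0.0001934881 + 0.000196) = 0.01974.
z* for 90% confidence is 1.645, so the margin of error is 1.645 × 0.01974 = 0.03247.
Point estimate p̂₁ − p̂₂ = 0.8672 − 0.3380 = 0.5292.
0.5292 ± 0.03247 → (0.497, 0.562).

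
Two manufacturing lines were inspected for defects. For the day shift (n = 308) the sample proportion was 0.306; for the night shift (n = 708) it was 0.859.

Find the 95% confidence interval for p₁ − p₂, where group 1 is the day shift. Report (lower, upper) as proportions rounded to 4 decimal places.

(-0.6105, -0.4955)

SE₁ = √(p̂₁(1−p̂₁)/n₁) = √(0.3060·0.6940/308) = 0.02626; SE₂ = √(0.8590·0.1410/708) = 0.01308.
Independent samples: SE of the difference = √(SE₁² + SE₂²) = √(0.0006895876 + 0.0001710864) = 0.02934.
z* for 95% confidence is 1.960, so the margin of error is 1.960 × 0.02934 = 0.05751.
Point estimate p̂₁ − p̂₂ = 0.3060 − 0.8590 = -0.5530.
-0.5530 ± 0.05751 → (-0.6105, -0.4955).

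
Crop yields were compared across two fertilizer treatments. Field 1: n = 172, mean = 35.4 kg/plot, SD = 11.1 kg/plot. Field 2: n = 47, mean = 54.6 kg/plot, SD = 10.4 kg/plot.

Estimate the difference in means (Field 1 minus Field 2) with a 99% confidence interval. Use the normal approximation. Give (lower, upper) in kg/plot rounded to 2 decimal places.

Per-group SEs: s₁/√n₁ = 11.1/√172 = 0.8464, s₂/√n₂ = 10.4/√47 = 1.5170.
Unpooled SE of the difference: √(0.71639296 + 2.301289) = 1.7371.
Margin of error = z* · SE = 2.576 × 1.7371 = 4.4748.
x̄₁ − x̄₂ = 35.4 − 54.6 = -19.2000.
CI: -19.2000 ± 4.4748 = (-23.67, -14.73).

(-23.67, -14.73)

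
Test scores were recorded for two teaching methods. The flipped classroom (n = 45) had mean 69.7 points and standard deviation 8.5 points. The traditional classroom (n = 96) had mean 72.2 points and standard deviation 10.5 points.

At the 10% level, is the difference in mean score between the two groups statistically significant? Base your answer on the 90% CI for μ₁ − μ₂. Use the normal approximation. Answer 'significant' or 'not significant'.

not significant

SE₁ = s₁/√n₁ = 8.5/√45 = 1.2671; SE₂ = 10.5/√96 = 1.0717.
Independent samples, unequal variances: SE_diff = √(SE₁² + SE₂²) = √(1.60554241 + 1.14854089) = 1.6595.
z* = 1.645, so margin of error = 1.645 × 1.6595 = 2.7299.
Difference in means = 69.7 − 72.2 = -2.5000.
-2.5000 ± 2.7299 → (-5.2299, 0.2299).
The interval (-5.2299, 0.2299) contains 0, so the difference is not significant.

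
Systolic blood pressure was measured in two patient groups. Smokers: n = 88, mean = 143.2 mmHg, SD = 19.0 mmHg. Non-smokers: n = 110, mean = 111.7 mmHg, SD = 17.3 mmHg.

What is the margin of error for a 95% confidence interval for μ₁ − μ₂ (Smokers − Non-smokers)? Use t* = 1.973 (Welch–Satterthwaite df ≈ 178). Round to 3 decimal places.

5.154

SE₁ = s₁/√n₁ = 19.0/√88 = 2.0254; SE₂ = 17.3/√110 = 1.6495.
Independent samples, unequal variances: SE_diff = √(SE₁² + SE₂²) = √(4.10224516 + 2.72085025) = 2.6121.
t* = 1.973, so margin of error = 1.973 × 2.6121 = 5.1537.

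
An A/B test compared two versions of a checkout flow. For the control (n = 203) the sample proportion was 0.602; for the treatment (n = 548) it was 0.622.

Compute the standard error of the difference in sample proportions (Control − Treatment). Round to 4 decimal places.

SE₁ = √(p̂₁(1−p̂₁)/n₁) = √(0.6020·0.3980/203) = 0.03436; SE₂ = √(0.6220·0.3780/548) = 0.02071.
Independent samples: SE of the difference = √(SE₁² + SE₂²) = √(0.0011806096 + 0.0004289041) = 0.04012.

0.0401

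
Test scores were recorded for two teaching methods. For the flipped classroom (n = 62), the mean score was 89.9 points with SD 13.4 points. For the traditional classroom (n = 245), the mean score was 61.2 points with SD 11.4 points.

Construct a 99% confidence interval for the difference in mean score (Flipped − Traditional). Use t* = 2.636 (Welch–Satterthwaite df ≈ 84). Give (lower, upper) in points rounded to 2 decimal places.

SE₁ = s₁/√n₁ = 13.4/√62 = 1.7018; SE₂ = 11.4/√245 = 0.7283.
Independent samples, unequal variances: SE_diff = √(SE₁² + SE₂²) = √(2.89612324 + 0.53042089) = 1.8511.
t* = 2.636, so margin of error = 2.636 × 1.8511 = 4.8795.
Difference in means = 89.9 − 61.2 = 28.7000.
28.7000 ± 4.8795 → (23.82, 33.58).

(23.82, 33.58)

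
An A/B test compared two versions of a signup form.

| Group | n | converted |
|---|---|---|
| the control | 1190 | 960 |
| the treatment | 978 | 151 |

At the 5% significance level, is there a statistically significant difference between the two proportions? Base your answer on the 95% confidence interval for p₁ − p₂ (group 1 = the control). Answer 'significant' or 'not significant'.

First, p̂₁ = 960/1190 = 0.8067; p̂₂ = 151/978 = 0.1544.
The two standard errors are √(0.8067×0.1933/1190) = 0.01145 and √(0.1544×0.8456/978) = 0.01155.
Because the samples are independent, SE_diff = √(0.01145² + 0.01155²) = 0.01626.
Using z* = 1.960 for 95%, ME = 1.960 × 0.01626 = 0.03187.
p̂₁ − p̂₂ = 0.6523; interval 0.6523 ± 0.03187 gives (0.62043, 0.68417).
The interval (0.62043, 0.68417) does not contain 0, so the difference is significant.

significant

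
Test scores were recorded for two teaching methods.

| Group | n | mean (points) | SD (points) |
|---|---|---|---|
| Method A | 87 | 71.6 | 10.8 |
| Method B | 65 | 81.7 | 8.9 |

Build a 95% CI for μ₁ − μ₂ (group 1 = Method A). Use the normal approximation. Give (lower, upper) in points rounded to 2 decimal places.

(-13.24, -6.96)

SE₁ = s₁/√n₁ = 10.8/√87 = 1.1579; SE₂ = 8.9/√65 = 1.1039.
Independent samples, unequal variances: SE_diff = √(SE₁² + SE₂²) = √(1.34073241 + 1.21859521) = 1.5998.
z* = 1.960, so margin of error = 1.960 × 1.5998 = 3.1356.
Difference in means = 71.6 − 81.7 = -10.1000.
-10.1000 ± 3.1356 → (-13.24, -6.96).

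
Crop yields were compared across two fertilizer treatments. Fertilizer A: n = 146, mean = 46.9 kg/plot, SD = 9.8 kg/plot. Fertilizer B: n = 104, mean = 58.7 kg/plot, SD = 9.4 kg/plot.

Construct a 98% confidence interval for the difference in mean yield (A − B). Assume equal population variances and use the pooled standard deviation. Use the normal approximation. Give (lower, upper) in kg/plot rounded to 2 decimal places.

(-14.68, -8.92)

Pooled variance s_p² = [145·9.8² + 103·9.4²] / (146+104−2) = 92.8503, so s_p = 9.6359.
SE_diff = s_p·√(1/n₁ + 1/n₂) = 9.6359·√(1/146 + 1/104) = 1.2364.
z* = 2.326; margin = 2.326 × 1.2364 = 2.8759.
Difference = 46.9 − 58.7 = -11.8000.
-11.8000 ± 2.8759 → (-14.68, -8.92).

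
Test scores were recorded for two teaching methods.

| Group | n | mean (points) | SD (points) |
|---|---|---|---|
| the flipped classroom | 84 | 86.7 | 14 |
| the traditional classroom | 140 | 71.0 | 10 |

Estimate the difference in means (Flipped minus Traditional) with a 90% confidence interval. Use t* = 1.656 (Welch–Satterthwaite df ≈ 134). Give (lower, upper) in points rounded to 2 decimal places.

(12.81, 18.59)

Per-group SEs: s₁/√n₁ = 14/√84 = 1.5275, s₂/√n₂ = 10/√140 = 0.8452.
Unpooled SE of the difference: √(2.33325625 + 0.71436304) = 1.7457.
Margin of error = t* · SE = 1.656 × 1.7457 = 2.8909.
x̄₁ − x̄₂ = 86.7 − 71.0 = 15.7000.
CI: 15.7000 ± 2.8909 = (12.81, 18.59).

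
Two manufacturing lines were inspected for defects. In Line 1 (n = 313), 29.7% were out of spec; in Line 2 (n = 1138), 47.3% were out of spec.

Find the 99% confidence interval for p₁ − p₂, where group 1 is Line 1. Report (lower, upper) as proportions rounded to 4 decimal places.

SE₁ = √(p̂₁(1−p̂₁)/n₁) = √(0.2970·0.7030/313) = 0.02583; SE₂ = √(0.4730·0.5270/1138) = 0.01480.
Independent samples: SE of the difference = √(SE₁² + SE₂²) = √(0.0006671889 + 0.00021904) = 0.02977.
z* for 99% confidence is 2.576, so the margin of error is 2.576 × 0.02977 = 0.07669.
Point estimate p̂₁ − p̂₂ = 0.2970 − 0.4730 = -0.1760.
-0.1760 ± 0.07669 → (-0.2527, -0.0993).

(-0.2527, -0.0993)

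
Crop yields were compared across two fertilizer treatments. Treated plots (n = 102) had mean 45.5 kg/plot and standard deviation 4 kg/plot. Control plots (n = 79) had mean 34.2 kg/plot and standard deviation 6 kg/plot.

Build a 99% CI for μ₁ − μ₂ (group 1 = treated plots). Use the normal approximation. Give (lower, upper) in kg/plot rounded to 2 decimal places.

Per-group SEs: s₁/√n₁ = 4/√102 = 0.3961, s₂/√n₂ = 6/√79 = 0.6751.
Unpooled SE of the difference: √(0.15689521 + 0.45576001) = 0.7827.
Margin of error = z* · SE = 2.576 × 0.7827 = 2.0162.
x̄₁ − x̄₂ = 45.5 − 34.2 = 11.3000.
CI: 11.3000 ± 2.0162 = (9.28, 13.32).

(9.28, 13.32)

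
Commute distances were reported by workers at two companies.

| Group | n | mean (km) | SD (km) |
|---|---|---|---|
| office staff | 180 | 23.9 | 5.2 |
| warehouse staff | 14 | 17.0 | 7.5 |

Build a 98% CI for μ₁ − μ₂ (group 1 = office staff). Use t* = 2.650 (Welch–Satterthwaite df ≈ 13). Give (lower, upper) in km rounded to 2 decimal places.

Per-group SEs: s₁/√n₁ = 5.2/√180 = 0.3876, s₂/√n₂ = 7.5/√14 = 2.0045.
Unpooled SE of the difference: √(0.15023376 + 4.01802025) = 2.0416.
Margin of error = t* · SE = 2.650 × 2.0416 = 5.4102.
x̄₁ − x̄₂ = 23.9 − 17.0 = 6.9000.
CI: 6.9000 ± 5.4102 = (1.49, 12.31).

(1.49, 12.31)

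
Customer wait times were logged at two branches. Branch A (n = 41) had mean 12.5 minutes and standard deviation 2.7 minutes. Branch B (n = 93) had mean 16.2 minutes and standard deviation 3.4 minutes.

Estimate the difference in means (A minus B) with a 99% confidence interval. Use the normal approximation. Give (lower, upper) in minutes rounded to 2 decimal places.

Standard errors of each mean: 2.7/√41 = 0.4217 and 3.4/√93 = 0.3526.
SE(x̄₁ − x̄₂) = √(0.4217² + 0.3526²) = 0.5497 for independent samples with unequal variances.
With z* = 2.576, the margin is 2.576 × 0.5497 = 1.4160.
x̄₁ − x̄₂ = 12.5 − 16.2 = -3.7000; the interval is -3.7000 ± 1.4160 = (-5.12, -2.28).

(-5.12, -2.28)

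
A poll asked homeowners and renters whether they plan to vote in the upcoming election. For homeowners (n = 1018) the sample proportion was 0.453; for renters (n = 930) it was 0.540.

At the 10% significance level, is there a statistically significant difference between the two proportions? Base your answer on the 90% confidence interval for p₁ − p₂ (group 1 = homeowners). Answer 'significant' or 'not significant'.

Each SE is √(p̂(1−p̂)/n): √(0.4530·0.5470/1018) = 0.01560 and √(0.5400·0.4600/930) = 0.01634.
SE(p̂₁ − p̂₂) = √(SE₁² + SE₂²) = √(0.00024336 + 0.0002669956) = 0.02259, since the two samples are independent.
At 90% confidence z* = 1.645; margin = 1.645 × 0.02259 = 0.03716.
The difference is 0.4530 − 0.5400 = -0.0870, so the interval is -0.0870 ± 0.03716 = (-0.12416, -0.04984).
The interval (-0.12416, -0.04984) does not contain 0, so the difference is significant.

significant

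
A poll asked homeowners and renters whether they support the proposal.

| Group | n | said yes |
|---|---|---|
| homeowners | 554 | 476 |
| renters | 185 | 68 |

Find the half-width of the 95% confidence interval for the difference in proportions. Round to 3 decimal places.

0.075

p̂₁ = 476/554 = 0.8592 and p̂₂ = 68/185 = 0.3676.
SE₁ = √(p̂₁(1−p̂₁)/n₁) = √(0.8592·0.1408/554) = 0.01478; SE₂ = √(0.3676·0.6324/185) = 0.03545.
Independent samples: SE of the difference = √(SE₁² + SE₂²) = √(0.0002184484 + 0.0012567025) = 0.03841.
z* for 95% confidence is 1.960, so the margin of error is 1.960 × 0.03841 = 0.07528.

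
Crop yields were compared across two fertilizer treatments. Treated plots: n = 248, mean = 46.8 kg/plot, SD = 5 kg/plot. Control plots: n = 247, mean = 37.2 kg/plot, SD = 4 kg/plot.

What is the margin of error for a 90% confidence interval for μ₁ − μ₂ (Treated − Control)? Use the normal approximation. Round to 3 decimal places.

0.669

Per-group SEs: s₁/√n₁ = 5/√248 = 0.3175, s₂/√n₂ = 4/√247 = 0.2545.
Unpooled SE of the difference: √(0.10080625 + 0.06477025) = 0.4069.
Margin of error = z* · SE = 1.645 × 0.4069 = 0.6694.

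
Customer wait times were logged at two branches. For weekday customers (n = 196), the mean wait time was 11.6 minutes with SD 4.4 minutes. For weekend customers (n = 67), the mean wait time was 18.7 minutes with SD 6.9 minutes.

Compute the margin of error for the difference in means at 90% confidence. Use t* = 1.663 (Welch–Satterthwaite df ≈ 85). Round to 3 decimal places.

Per-group SEs: s₁/√n₁ = 4.4/√196 = 0.3143, s₂/√n₂ = 6.9/√67 = 0.8430.
Unpooled SE of the difference: √(0.09878449 + 0.710649) = 0.8997.
Margin of error = t* · SE = 1.663 × 0.8997 = 1.4962.

1.496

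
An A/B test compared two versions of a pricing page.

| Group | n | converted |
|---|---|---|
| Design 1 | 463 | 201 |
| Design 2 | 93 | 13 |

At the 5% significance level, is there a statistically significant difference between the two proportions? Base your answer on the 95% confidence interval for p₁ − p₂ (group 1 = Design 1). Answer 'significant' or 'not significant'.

significant

Sample proportions: 201/463 = 0.4341, 13/93 = 0.1398.
Each SE is √(p̂(1−p̂)/n): √(0.4341·0.5659/463) = 0.02303 and √(0.1398·0.8602/93) = 0.03596.
SE(p̂₁ − p̂₂) = √(SE₁² + SE₂²) = √(0.0005303809 + 0.0012931216) = 0.04270, since the two samples are independent.
At 95% confidence z* = 1.960; margin = 1.960 × 0.04270 = 0.08369.
The difference is 0.4341 − 0.1398 = 0.2943, so the interval is 0.2943 ± 0.08369 = (0.21061, 0.37799).
The interval (0.21061, 0.37799) does not contain 0, so the difference is significant.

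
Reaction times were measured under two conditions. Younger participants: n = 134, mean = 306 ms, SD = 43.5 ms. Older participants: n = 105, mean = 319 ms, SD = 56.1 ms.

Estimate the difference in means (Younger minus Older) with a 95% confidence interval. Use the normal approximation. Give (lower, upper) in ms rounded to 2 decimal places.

(-26.02, 0.02)

Standard errors of each mean: 43.5/√134 = 3.7578 and 56.1/√105 = 5.4748.
SE(x̄₁ − x̄₂) = √(3.7578² + 5.4748²) = 6.6404 for independent samples with unequal variances.
With z* = 1.960, the margin is 1.960 × 6.6404 = 13.0152.
x̄₁ − x̄₂ = 306 − 319 = -13.0000; the interval is -13.0000 ± 13.0152 = (-26.02, 0.02).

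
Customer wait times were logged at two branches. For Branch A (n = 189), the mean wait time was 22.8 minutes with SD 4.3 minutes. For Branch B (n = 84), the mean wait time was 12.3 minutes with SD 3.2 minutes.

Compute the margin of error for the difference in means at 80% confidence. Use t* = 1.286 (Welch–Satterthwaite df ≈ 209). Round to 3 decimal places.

0.603

Standard errors of each mean: 4.3/√189 = 0.3128 and 3.2/√84 = 0.3491.
SE(x̄₁ − x̄₂) = √(0.3128² + 0.3491²) = 0.4687 for independent samples with unequal variances.
With t* = 1.286, the margin is 1.286 × 0.4687 = 0.6027.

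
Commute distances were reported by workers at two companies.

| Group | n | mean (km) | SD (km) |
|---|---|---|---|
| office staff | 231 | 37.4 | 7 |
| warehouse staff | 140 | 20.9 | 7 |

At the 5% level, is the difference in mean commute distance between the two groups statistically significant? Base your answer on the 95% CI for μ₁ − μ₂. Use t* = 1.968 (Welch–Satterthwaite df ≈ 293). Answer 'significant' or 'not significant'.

significant

Per-group SEs: s₁/√n₁ = 7/√231 = 0.4606, s₂/√n₂ = 7/√140 = 0.5916.
Unpooled SE of the difference: √(0.21215236 + 0.34999056) = 0.7498.
Margin of error = t* · SE = 1.968 × 0.7498 = 1.4756.
x̄₁ − x̄₂ = 37.4 − 20.9 = 16.5000.
CI: 16.5000 ± 1.4756 = (15.0244, 17.9756).
The interval (15.0244, 17.9756) does not contain 0, so the difference is significant.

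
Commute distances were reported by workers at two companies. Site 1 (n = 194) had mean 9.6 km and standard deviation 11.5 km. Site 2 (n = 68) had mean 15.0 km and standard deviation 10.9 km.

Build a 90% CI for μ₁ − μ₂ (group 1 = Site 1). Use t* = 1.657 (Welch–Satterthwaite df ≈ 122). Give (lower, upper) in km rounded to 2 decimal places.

SE₁ = s₁/√n₁ = 11.5/√194 = 0.8257; SE₂ = 10.9/√68 = 1.3218.
Independent samples, unequal variances: SE_diff = √(SE₁² + SE₂²) = √(0.68178049 + 1.74715524) = 1.5585.
t* = 1.657, so margin of error = 1.657 × 1.5585 = 2.5824.
Difference in means = 9.6 − 15.0 = -5.4000.
-5.4000 ± 2.5824 → (-7.98, -2.82).

(-7.98, -2.82)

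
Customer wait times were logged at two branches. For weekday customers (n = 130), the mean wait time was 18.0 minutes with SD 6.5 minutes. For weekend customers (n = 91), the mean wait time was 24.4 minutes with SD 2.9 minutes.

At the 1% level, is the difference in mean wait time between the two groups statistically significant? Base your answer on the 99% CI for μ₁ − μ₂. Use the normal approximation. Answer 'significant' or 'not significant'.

Per-group SEs: s₁/√n₁ = 6.5/√130 = 0.5701, s₂/√n₂ = 2.9/√91 = 0.3040.
Unpooled SE of the difference: √(0.32501401 + 0.092416) = 0.6461.
Margin of error = z* · SE = 2.576 × 0.6461 = 1.6644.
x̄₁ − x̄₂ = 18.0 − 24.4 = -6.4000.
CI: -6.4000 ± 1.6644 = (-8.0644, -4.7356).
The interval (-8.0644, -4.7356) does not contain 0, so the difference is significant.

significant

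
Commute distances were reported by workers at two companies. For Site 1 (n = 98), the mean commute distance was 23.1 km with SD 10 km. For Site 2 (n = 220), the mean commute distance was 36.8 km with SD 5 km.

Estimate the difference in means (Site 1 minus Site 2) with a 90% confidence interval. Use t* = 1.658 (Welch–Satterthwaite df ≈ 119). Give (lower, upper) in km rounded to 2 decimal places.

(-15.47, -11.93)

Standard errors of each mean: 10/√98 = 1.0102 and 5/√220 = 0.3371.
SE(x̄₁ − x̄₂) = √(1.0102² + 0.3371²) = 1.0650 for independent samples with unequal variances.
With t* = 1.658, the margin is 1.658 × 1.0650 = 1.7658.
x̄₁ − x̄₂ = 23.1 − 36.8 = -13.7000; the interval is -13.7000 ± 1.7658 = (-15.47, -11.93).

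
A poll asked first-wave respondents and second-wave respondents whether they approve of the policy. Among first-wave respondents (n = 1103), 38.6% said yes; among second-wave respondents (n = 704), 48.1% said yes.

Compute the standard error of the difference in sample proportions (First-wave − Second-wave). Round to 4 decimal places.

0.0239

The two standard errors are √(0.3860×0.6140/1103) = 0.01466 and √(0.4810×0.5190/704) = 0.01883.
Because the samples are independent, SE_diff = √(0.01466² + 0.01883²) = 0.02386.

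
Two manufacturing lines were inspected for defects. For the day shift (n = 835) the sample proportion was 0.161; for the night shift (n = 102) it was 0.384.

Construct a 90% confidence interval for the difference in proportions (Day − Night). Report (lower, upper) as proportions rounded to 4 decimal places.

(-0.3049, -0.1411)

The two standard errors are √(0.1610×0.8390/835) = 0.01272 and √(0.3840×0.6160/102) = 0.04816.
Because the samples are independent, SE_diff = √(0.01272² + 0.04816²) = 0.04981.
Using z* = 1.645 for 90%, ME = 1.645 × 0.04981 = 0.08194.
p̂₁ − p̂₂ = -0.2230; interval -0.2230 ± 0.08194 gives (-0.3049, -0.1411).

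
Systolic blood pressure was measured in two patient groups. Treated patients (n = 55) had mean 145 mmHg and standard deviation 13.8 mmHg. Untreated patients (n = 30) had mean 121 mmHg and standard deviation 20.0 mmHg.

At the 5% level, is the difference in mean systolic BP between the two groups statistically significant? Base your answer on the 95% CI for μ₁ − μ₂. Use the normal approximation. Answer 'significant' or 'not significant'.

Per-group SEs: s₁/√n₁ = 13.8/√55 = 1.8608, s₂/√n₂ = 20.0/√30 = 3.6515.
Unpooled SE of the difference: √(3.46257664 + 13.33345225) = 4.0983.
Margin of error = z* · SE = 1.960 × 4.0983 = 8.0327.
x̄₁ − x̄₂ = 145 − 121 = 24.0000.
CI: 24.0000 ± 8.0327 = (15.9673, 32.0327).
The interval (15.9673, 32.0327) does not contain 0, so the difference is significant.

significant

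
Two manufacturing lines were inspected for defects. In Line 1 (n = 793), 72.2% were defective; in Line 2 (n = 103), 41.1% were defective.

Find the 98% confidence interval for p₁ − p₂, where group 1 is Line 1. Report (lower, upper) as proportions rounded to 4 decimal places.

(0.1923, 0.4297)

Each SE is √(p̂(1−p̂)/n): √(0.7220·0.2780/793) = 0.01591 and √(0.4110·0.5890/103) = 0.04848.
SE(p̂₁ − p̂₂) = √(SE₁² + SE₂²) = √(0.0002531281 + 0.0023503104) = 0.05102, since the two samples are independent.
At 98% confidence z* = 2.326; margin = 2.326 × 0.05102 = 0.11867.
The difference is 0.7220 − 0.4110 = 0.3110, so the interval is 0.3110 ± 0.11867 = (0.1923, 0.4297).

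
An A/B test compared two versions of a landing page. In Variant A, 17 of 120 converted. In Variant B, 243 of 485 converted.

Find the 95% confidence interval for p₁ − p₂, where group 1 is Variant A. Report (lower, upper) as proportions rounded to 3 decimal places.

(-0.436, -0.283)

Sample proportions: 17/120 = 0.1417, 243/485 = 0.5010.
Each SE is √(p̂(1−p̂)/n): √(0.1417·0.8583/120) = 0.03184 and √(0.5010·0.4990/485) = 0.02270.
SE(p̂₁ − p̂₂) = √(SE₁² + SE₂²) = √(0.0010137856 + 0.00051529) = 0.03910, since the two samples are independent.
At 95% confidence z* = 1.960; margin = 1.960 × 0.03910 = 0.07664.
The difference is 0.1417 − 0.5010 = -0.3593, so the interval is -0.3593 ± 0.07664 = (-0.436, -0.283).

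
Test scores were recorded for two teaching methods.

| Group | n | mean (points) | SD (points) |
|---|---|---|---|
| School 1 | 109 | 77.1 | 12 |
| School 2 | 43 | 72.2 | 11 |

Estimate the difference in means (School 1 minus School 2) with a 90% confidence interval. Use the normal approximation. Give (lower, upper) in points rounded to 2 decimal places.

(1.55, 8.25)

Standard errors of each mean: 12/√109 = 1.1494 and 11/√43 = 1.6775.
SE(x̄₁ − x̄₂) = √(1.1494² + 1.6775²) = 2.0335 for independent samples with unequal variances.
With z* = 1.645, the margin is 1.645 × 2.0335 = 3.3451.
x̄₁ − x̄₂ = 77.1 − 72.2 = 4.9000; the interval is 4.9000 ± 3.3451 = (1.55, 8.25).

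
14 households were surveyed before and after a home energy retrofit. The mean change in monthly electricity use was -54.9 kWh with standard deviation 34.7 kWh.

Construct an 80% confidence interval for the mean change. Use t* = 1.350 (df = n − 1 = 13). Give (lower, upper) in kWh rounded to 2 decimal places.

(-67.42, -42.38)

Paired design: SE = s_d/√n = 34.7/√14 = 9.2740.
t* = 1.350; margin of error = 1.350 × 9.2740 = 12.5199.
-54.9 ± 12.5199 → (-67.42, -42.38).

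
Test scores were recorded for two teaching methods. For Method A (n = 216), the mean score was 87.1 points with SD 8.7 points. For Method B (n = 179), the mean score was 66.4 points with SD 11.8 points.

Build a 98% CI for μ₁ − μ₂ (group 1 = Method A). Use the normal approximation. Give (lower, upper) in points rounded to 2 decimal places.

(18.23, 23.17)

Per-group SEs: s₁/√n₁ = 8.7/√216 = 0.5920, s₂/√n₂ = 11.8/√179 = 0.8820.
Unpooled SE of the difference: √(0.350464 + 0.777924) = 1.0623.
Margin of error = z* · SE = 2.326 × 1.0623 = 2.4709.
x̄₁ − x̄₂ = 87.1 − 66.4 = 20.7000.
CI: 20.7000 ± 2.4709 = (18.23, 23.17).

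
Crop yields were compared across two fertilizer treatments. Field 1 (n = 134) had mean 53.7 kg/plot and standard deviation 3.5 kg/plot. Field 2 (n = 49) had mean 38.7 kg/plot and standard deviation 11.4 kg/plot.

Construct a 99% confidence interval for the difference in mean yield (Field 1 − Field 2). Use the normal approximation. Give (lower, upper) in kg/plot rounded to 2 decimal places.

Standard errors of each mean: 3.5/√134 = 0.3024 and 11.4/√49 = 1.6286.
SE(x̄₁ − x̄₂) = √(0.3024² + 1.6286²) = 1.6564 for independent samples with unequal variances.
With z* = 2.576, the margin is 2.576 × 1.6564 = 4.2669.
x̄₁ − x̄₂ = 53.7 − 38.7 = 15.0000; the interval is 15.0000 ± 4.2669 = (10.73, 19.27).

(10.73, 19.27)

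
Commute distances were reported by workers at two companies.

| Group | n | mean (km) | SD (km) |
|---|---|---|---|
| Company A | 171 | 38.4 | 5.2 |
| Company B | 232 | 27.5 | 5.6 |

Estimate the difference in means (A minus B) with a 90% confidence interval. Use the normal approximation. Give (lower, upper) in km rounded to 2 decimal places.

(10.01, 11.79)

Per-group SEs: s₁/√n₁ = 5.2/√171 = 0.3977, s₂/√n₂ = 5.6/√232 = 0.3677.
Unpooled SE of the difference: √(0.15816529 + 0.13520329) = 0.5416.
Margin of error = z* · SE = 1.645 × 0.5416 = 0.8909.
x̄₁ − x̄₂ = 38.4 − 27.5 = 10.9000.
CI: 10.9000 ± 0.8909 = (10.01, 11.79).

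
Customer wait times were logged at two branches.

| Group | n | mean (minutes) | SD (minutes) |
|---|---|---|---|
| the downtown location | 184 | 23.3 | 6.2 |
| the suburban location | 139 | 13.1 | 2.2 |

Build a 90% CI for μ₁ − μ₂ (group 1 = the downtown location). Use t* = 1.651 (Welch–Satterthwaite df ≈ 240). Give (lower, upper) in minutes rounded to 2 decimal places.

(9.38, 11.02)

Per-group SEs: s₁/√n₁ = 6.2/√184 = 0.4571, s₂/√n₂ = 2.2/√139 = 0.1866.
Unpooled SE of the difference: √(0.20894041 + 0.03481956) = 0.4937.
Margin of error = t* · SE = 1.651 × 0.4937 = 0.8151.
x̄₁ − x̄₂ = 23.3 − 13.1 = 10.2000.
CI: 10.2000 ± 0.8151 = (9.38, 11.02).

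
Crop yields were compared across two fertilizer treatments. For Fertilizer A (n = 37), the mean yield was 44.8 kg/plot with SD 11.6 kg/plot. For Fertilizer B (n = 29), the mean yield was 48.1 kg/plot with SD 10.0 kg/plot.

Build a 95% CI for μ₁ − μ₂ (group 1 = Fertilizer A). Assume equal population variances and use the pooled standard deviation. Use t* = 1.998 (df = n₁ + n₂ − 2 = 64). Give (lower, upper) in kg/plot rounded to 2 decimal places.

s_p = √[((n₁−1)s₁² + (n₂−1)s₂²)/(n₁+n₂−2)] = √[(36·11.6² + 28·10.0²)/64] = 10.9289.
SE = 10.9289·√(1/37 + 1/29) = 2.7105.
With t* = 1.998, margin = 1.998 × 2.7105 = 5.4156.
x̄₁ − x̄₂ = 44.8 − 48.1 = -3.3000; interval -3.3000 ± 5.4156 = (-8.72, 2.12).

(-8.72, 2.12)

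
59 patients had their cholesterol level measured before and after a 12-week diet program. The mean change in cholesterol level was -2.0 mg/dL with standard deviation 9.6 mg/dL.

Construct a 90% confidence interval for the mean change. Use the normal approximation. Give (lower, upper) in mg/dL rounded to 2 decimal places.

(-4.06, 0.06)

This is a matched-pairs design, so SE = s_d/√n = 9.6/√59 = 1.2498.
Margin = 1.645 × 1.2498 = 2.0559; the interval is -2.0 ± 2.0559 = (-4.06, 0.06).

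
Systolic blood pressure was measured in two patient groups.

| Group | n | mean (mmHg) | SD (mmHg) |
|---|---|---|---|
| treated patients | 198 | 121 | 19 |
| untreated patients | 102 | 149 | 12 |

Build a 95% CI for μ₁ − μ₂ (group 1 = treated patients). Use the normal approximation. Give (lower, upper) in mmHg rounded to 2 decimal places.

SE₁ = s₁/√n₁ = 19/√198 = 1.3503; SE₂ = 12/√102 = 1.1882.
Independent samples, unequal variances: SE_diff = √(SE₁² + SE₂²) = √(1.82331009 + 1.41181924) = 1.7986.
z* = 1.960, so margin of error = 1.960 × 1.7986 = 3.5253.
Difference in means = 121 − 149 = -28.0000.
-28.0000 ± 3.5253 → (-31.53, -24.47).

(-31.53, -24.47)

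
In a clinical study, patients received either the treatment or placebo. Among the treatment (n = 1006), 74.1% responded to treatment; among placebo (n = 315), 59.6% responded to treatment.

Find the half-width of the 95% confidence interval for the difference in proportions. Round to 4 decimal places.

The two standard errors are √(0.7410×0.2590/1006) = 0.01381 and √(0.5960×0.4040/315) = 0.02765.
Because the samples are independent, SE_diff = √(0.01381² + 0.02765²) = 0.03091.
Using z* = 1.960 for 95%, ME = 1.960 × 0.03091 = 0.06058.

0.0606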